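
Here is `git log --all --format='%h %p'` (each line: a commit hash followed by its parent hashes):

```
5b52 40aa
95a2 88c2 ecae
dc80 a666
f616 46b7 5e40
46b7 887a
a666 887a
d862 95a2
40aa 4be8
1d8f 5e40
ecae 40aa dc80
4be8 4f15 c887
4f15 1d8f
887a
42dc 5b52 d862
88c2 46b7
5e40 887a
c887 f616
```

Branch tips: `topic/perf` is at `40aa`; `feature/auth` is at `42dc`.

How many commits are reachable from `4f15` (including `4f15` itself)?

4

Walking parent pointers from 4f15: reachable set = {1d8f, 4f15, 5e40, 887a}.
That is 4 commits.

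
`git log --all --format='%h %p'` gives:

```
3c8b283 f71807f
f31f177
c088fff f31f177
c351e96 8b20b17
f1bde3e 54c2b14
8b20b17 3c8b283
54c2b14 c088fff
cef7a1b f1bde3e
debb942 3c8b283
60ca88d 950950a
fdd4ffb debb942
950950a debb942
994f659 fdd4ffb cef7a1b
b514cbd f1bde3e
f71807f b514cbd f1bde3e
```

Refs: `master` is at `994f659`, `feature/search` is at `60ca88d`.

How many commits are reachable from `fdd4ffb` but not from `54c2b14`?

Reachable from fdd4ffb: {3c8b283, 54c2b14, b514cbd, c088fff, debb942, f1bde3e, f31f177, f71807f, fdd4ffb}.
Reachable from 54c2b14: {54c2b14, c088fff, f31f177}.
In fdd4ffb's history but not 54c2b14's: {3c8b283, b514cbd, debb942, f1bde3e, f71807f, fdd4ffb} — 6 commits.

6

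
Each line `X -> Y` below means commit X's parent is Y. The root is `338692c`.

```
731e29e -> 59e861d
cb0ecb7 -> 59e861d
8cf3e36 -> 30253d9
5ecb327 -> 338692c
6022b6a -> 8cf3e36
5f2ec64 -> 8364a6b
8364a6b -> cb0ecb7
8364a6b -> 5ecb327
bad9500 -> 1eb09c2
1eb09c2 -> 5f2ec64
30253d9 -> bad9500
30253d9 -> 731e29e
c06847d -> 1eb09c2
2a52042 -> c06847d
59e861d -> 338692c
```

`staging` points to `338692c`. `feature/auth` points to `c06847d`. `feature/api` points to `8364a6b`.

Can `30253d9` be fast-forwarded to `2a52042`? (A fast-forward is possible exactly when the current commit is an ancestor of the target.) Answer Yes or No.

No

A fast-forward from 30253d9 to 2a52042 is possible iff 30253d9 is an ancestor of 2a52042.
Ancestors of 2a52042: {1eb09c2, 2a52042, 338692c, 59e861d, 5ecb327, 5f2ec64, 8364a6b, c06847d, cb0ecb7}.
30253d9 is not among them, so fast-forward is not possible.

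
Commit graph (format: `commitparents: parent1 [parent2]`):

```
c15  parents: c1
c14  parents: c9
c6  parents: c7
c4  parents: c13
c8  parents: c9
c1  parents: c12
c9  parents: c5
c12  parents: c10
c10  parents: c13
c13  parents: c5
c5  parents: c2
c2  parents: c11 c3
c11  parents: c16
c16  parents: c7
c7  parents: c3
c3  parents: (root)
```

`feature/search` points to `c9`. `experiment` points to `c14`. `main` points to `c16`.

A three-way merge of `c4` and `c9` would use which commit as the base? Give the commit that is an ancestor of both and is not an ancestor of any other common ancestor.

c5

Ancestors of c4: {c11, c13, c16, c2, c3, c4, c5, c7}.
Ancestors of c9: {c11, c16, c2, c3, c5, c7, c9}.
Common ancestors: {c11, c16, c2, c3, c5, c7}.
Among these, c5 is not an ancestor of any other common ancestor — it is the merge base.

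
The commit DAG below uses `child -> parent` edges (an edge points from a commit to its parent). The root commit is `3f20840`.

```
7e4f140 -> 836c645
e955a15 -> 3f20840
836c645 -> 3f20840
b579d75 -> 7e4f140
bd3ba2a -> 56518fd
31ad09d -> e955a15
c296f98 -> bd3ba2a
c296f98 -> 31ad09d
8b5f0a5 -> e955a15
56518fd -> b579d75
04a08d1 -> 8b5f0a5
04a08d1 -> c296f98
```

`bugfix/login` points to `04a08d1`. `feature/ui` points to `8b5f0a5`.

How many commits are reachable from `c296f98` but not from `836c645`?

7

Reachable from c296f98: {31ad09d, 3f20840, 56518fd, 7e4f140, 836c645, b579d75, bd3ba2a, c296f98, e955a15}.
Reachable from 836c645: {3f20840, 836c645}.
In c296f98's history but not 836c645's: {31ad09d, 56518fd, 7e4f140, b579d75, bd3ba2a, c296f98, e955a15} — 7 commits.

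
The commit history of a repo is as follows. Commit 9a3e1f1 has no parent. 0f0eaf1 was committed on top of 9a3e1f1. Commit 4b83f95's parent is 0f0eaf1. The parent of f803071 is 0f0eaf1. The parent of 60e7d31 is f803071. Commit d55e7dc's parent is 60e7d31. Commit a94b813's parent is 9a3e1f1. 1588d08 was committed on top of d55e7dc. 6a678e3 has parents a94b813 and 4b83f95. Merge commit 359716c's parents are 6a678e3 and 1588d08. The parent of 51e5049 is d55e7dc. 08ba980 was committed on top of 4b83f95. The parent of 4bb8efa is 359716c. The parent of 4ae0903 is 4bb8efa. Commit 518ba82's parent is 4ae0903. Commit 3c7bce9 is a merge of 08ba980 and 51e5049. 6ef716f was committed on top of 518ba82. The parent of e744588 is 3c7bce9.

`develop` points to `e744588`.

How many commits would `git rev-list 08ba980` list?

Walking parent pointers from 08ba980: reachable set = {08ba980, 0f0eaf1, 4b83f95, 9a3e1f1}.
That is 4 commits.

4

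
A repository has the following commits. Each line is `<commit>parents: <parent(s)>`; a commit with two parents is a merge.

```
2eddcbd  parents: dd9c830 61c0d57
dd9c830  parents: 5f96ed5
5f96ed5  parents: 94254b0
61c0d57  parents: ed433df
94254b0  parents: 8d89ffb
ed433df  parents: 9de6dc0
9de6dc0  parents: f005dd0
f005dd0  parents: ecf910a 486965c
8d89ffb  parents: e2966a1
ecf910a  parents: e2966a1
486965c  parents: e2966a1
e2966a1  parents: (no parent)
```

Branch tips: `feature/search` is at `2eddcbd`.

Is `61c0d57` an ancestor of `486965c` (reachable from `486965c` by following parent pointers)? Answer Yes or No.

Ancestors of 486965c: {486965c, e2966a1}.
61c0d57 is not in that set, so it is not an ancestor of 486965c.

No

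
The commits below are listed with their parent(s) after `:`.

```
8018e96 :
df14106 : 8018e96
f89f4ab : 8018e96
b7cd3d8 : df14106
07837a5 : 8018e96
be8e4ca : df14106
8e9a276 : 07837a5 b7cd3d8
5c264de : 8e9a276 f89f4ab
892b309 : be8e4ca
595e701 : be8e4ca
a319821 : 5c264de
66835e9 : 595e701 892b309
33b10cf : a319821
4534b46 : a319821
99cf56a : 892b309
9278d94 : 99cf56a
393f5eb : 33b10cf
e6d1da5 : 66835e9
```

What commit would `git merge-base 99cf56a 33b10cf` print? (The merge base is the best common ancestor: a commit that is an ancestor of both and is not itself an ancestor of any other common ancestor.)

df14106

Ancestors of 99cf56a: {8018e96, 892b309, 99cf56a, be8e4ca, df14106}.
Ancestors of 33b10cf: {07837a5, 33b10cf, 5c264de, 8018e96, 8e9a276, a319821, b7cd3d8, df14106, f89f4ab}.
Common ancestors: {8018e96, df14106}.
Among these, df14106 is not an ancestor of any other common ancestor — it is the merge base.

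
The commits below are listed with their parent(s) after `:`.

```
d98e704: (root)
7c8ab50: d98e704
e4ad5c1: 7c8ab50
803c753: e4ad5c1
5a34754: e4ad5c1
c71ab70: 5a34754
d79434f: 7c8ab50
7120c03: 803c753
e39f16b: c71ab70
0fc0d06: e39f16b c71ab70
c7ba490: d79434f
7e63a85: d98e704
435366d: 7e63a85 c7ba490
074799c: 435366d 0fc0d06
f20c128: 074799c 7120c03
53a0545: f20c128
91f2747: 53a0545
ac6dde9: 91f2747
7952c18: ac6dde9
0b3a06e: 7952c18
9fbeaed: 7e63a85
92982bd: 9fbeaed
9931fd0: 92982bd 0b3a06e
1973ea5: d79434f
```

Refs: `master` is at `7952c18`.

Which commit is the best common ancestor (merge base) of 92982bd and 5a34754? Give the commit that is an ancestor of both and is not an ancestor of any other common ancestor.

d98e704

Ancestors of 92982bd: {7e63a85, 92982bd, 9fbeaed, d98e704}.
Ancestors of 5a34754: {5a34754, 7c8ab50, d98e704, e4ad5c1}.
Common ancestors: {d98e704}.
The only common ancestor is d98e704, so it is the merge base.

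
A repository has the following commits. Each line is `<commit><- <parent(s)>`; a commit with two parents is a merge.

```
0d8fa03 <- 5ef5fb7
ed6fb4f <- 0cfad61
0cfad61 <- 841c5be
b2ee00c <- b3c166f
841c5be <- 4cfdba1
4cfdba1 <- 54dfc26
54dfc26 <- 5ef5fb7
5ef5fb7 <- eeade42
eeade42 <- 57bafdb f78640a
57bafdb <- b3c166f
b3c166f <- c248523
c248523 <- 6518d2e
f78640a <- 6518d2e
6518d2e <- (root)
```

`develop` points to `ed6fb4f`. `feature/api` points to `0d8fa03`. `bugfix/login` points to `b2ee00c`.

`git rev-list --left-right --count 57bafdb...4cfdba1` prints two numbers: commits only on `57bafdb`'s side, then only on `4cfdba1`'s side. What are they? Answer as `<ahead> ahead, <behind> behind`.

0 ahead, 5 behind

Reachable from 57bafdb: {57bafdb, 6518d2e, b3c166f, c248523}.
Reachable from 4cfdba1: {4cfdba1, 54dfc26, 57bafdb, 5ef5fb7, 6518d2e, b3c166f, c248523, eeade42, f78640a}.
Only in 57bafdb's history (ahead): {} — 0.
Only in 4cfdba1's history (behind): {4cfdba1, 54dfc26, 5ef5fb7, eeade42, f78640a} — 5.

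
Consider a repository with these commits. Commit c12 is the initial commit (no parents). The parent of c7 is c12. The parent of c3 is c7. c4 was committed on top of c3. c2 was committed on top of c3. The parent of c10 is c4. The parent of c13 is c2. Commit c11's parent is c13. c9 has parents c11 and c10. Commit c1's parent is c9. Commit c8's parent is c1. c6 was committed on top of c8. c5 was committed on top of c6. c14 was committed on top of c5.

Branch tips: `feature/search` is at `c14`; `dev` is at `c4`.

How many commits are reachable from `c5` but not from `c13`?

Reachable from c5: {c1, c10, c11, c12, c13, c2, c3, c4, c5, c6, c7, c8, c9}.
Reachable from c13: {c12, c13, c2, c3, c7}.
In c5's history but not c13's: {c1, c10, c11, c4, c5, c6, c8, c9} — 8 commits.

8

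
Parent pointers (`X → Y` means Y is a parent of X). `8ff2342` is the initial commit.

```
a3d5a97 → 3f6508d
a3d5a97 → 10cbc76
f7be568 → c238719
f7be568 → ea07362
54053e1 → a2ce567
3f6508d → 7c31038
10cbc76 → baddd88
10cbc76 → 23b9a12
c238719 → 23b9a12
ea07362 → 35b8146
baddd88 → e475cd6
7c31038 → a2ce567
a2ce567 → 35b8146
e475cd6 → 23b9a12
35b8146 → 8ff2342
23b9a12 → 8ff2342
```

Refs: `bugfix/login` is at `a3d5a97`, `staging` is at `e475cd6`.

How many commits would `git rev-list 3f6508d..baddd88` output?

3

Reachable from baddd88: {23b9a12, 8ff2342, baddd88, e475cd6}.
Reachable from 3f6508d: {35b8146, 3f6508d, 7c31038, 8ff2342, a2ce567}.
In baddd88's history but not 3f6508d's: {23b9a12, baddd88, e475cd6} — 3 commits.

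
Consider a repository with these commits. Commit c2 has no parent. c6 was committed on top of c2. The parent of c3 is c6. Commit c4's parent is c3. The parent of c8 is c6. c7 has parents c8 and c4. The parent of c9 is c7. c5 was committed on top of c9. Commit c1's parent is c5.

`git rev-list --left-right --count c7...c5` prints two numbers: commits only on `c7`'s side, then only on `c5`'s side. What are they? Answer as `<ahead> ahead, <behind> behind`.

Reachable from c7: {c2, c3, c4, c6, c7, c8}.
Reachable from c5: {c2, c3, c4, c5, c6, c7, c8, c9}.
Only in c7's history (ahead): {} — 0.
Only in c5's history (behind): {c5, c9} — 2.

0 ahead, 2 behind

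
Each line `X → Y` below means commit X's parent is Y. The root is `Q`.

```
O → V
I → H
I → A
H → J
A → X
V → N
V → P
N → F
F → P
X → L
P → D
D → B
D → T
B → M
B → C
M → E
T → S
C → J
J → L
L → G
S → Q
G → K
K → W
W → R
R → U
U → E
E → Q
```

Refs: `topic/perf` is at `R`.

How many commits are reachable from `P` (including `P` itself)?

16

Walking parent pointers from P: reachable set = {B, C, D, E, G, J, K, L, M, P, Q, R, S, T, U, W}.
That is 16 commits.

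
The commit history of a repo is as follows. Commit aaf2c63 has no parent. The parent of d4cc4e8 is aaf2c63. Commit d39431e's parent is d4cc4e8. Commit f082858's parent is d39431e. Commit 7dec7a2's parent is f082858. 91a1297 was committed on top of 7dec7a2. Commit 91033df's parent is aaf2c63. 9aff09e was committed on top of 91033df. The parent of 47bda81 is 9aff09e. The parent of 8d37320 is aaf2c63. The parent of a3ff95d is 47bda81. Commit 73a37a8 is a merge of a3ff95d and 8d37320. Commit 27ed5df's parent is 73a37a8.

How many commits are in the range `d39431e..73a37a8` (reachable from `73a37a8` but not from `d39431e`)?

6

Reachable from 73a37a8: {47bda81, 73a37a8, 8d37320, 91033df, 9aff09e, a3ff95d, aaf2c63}.
Reachable from d39431e: {aaf2c63, d39431e, d4cc4e8}.
In 73a37a8's history but not d39431e's: {47bda81, 73a37a8, 8d37320, 91033df, 9aff09e, a3ff95d} — 6 commits.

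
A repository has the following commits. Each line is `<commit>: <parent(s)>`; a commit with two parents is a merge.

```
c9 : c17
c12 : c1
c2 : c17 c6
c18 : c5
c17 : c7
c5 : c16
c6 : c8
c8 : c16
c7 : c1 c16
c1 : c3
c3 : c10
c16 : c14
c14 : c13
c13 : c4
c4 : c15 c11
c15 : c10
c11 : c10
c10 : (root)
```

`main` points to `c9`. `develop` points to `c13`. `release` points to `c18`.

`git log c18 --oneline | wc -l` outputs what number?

9

Walking parent pointers from c18: reachable set = {c10, c11, c13, c14, c15, c16, c18, c4, c5}.
That is 9 commits.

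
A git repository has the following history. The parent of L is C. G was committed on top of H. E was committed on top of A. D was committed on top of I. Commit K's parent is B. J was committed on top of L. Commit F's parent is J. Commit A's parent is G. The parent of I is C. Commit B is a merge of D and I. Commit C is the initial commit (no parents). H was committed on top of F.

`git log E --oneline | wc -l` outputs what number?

Walking parent pointers from E: reachable set = {A, C, E, F, G, H, J, L}.
That is 8 commits.

8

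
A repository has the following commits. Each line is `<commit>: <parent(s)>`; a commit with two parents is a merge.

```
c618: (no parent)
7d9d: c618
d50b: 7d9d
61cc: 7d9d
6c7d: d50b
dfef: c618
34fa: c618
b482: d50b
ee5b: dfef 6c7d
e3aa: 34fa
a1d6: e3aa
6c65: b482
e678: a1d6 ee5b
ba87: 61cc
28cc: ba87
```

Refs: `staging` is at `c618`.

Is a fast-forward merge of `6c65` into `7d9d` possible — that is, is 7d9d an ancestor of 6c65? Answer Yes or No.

A fast-forward from 7d9d to 6c65 is possible iff 7d9d is an ancestor of 6c65.
Ancestors of 6c65: {6c65, 7d9d, b482, c618, d50b}.
7d9d is among them, so fast-forward is possible.

Yes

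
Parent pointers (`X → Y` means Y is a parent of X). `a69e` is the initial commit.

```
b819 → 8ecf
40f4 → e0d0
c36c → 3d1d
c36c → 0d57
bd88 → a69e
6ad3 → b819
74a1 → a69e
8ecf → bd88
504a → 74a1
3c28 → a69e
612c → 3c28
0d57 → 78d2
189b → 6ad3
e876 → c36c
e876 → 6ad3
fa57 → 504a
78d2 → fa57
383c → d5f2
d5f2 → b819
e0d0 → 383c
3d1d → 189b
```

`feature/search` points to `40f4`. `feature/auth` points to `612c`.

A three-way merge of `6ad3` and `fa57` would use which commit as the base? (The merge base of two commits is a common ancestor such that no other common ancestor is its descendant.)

Ancestors of 6ad3: {6ad3, 8ecf, a69e, b819, bd88}.
Ancestors of fa57: {504a, 74a1, a69e, fa57}.
Common ancestors: {a69e}.
The only common ancestor is a69e, so it is the merge base.

a69e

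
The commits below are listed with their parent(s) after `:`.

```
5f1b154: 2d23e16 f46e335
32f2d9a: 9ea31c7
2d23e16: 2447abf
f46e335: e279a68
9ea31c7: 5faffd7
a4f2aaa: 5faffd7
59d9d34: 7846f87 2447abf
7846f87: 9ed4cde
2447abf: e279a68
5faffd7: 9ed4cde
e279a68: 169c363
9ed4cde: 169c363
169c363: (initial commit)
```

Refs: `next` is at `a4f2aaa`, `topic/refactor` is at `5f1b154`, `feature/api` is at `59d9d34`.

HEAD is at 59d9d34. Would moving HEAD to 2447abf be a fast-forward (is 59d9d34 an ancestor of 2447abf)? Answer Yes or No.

A fast-forward from 59d9d34 to 2447abf is possible iff 59d9d34 is an ancestor of 2447abf.
Ancestors of 2447abf: {169c363, 2447abf, e279a68}.
59d9d34 is not among them, so fast-forward is not possible.

No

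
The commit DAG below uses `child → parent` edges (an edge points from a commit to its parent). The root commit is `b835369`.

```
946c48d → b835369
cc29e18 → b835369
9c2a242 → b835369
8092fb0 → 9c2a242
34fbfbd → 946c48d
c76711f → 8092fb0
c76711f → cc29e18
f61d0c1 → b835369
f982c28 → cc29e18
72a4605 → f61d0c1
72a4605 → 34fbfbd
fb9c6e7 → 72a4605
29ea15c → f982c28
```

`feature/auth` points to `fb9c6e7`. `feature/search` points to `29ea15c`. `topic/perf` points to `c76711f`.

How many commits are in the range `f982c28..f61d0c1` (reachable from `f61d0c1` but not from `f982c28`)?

1

Reachable from f61d0c1: {b835369, f61d0c1}.
Reachable from f982c28: {b835369, cc29e18, f982c28}.
In f61d0c1's history but not f982c28's: {f61d0c1} — 1 commit.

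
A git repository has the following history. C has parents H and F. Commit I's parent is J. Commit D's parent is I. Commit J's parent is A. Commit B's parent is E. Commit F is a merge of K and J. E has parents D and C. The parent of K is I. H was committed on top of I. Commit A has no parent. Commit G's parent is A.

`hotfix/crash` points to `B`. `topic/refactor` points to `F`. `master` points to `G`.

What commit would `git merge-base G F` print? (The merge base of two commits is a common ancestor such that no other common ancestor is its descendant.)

Ancestors of G: {A, G}.
Ancestors of F: {A, F, I, J, K}.
Common ancestors: {A}.
The only common ancestor is A, so it is the merge base.

A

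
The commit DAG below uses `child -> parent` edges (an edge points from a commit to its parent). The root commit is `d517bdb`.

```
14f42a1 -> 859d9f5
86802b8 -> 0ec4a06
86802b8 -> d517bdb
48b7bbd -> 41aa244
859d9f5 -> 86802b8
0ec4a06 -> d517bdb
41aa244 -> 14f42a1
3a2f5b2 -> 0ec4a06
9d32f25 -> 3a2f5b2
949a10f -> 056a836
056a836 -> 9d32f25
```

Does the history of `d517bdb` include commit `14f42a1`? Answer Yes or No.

No

Ancestors of d517bdb: {d517bdb}.
14f42a1 is not in that set, so it is not an ancestor of d517bdb.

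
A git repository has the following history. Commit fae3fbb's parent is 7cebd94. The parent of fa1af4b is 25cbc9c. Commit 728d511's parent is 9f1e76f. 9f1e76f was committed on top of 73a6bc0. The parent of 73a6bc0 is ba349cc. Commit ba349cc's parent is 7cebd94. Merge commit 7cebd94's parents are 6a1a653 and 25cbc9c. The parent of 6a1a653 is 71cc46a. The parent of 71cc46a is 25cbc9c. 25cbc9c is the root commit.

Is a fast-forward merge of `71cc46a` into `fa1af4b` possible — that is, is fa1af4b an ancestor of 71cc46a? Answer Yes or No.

A fast-forward from fa1af4b to 71cc46a is possible iff fa1af4b is an ancestor of 71cc46a.
Ancestors of 71cc46a: {25cbc9c, 71cc46a}.
fa1af4b is not among them, so fast-forward is not possible.

No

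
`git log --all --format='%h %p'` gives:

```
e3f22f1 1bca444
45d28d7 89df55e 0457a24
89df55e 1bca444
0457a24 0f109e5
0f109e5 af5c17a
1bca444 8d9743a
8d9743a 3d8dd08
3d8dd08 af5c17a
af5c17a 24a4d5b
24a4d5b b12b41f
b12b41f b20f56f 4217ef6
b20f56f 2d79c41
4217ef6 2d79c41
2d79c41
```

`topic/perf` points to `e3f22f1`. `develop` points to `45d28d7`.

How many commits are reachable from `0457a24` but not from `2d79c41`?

7

Reachable from 0457a24: {0457a24, 0f109e5, 24a4d5b, 2d79c41, 4217ef6, af5c17a, b12b41f, b20f56f}.
Reachable from 2d79c41: {2d79c41}.
In 0457a24's history but not 2d79c41's: {0457a24, 0f109e5, 24a4d5b, 4217ef6, af5c17a, b12b41f, b20f56f} — 7 commits.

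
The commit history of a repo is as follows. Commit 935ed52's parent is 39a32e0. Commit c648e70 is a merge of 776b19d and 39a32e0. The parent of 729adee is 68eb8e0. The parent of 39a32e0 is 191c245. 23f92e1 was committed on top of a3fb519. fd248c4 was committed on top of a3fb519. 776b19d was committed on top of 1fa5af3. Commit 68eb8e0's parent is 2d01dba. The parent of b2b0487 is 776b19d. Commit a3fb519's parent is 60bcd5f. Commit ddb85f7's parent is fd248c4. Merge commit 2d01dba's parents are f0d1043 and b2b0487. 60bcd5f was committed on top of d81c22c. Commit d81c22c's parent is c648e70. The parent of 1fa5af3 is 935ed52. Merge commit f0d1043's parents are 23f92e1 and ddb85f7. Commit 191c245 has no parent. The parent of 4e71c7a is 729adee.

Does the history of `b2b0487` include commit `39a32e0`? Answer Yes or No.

Ancestors of b2b0487 (commits reachable by following parents): {191c245, 1fa5af3, 39a32e0, 776b19d, 935ed52, b2b0487}.
39a32e0 is in that set, so it is an ancestor of b2b0487.

Yes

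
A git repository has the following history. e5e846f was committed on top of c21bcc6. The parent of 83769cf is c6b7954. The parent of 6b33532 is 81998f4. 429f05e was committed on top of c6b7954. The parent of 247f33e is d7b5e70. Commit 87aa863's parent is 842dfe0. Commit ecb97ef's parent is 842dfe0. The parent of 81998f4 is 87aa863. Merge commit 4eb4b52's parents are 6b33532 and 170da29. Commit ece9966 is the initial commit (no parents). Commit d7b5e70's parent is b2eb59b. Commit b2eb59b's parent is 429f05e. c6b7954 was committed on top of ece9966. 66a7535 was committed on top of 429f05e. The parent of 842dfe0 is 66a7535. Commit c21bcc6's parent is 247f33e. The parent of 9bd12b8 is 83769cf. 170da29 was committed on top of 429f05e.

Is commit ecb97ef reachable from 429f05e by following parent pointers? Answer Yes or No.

Ancestors of 429f05e: {429f05e, c6b7954, ece9966}.
ecb97ef is not in that set, so it is not an ancestor of 429f05e.

No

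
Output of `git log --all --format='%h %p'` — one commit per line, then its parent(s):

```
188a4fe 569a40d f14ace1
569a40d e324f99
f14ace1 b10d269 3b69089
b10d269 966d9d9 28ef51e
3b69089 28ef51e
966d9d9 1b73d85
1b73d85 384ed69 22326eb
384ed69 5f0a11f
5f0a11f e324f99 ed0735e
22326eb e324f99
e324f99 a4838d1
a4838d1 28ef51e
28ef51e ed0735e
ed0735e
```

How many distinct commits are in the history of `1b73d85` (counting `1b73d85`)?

Walking parent pointers from 1b73d85: reachable set = {1b73d85, 22326eb, 28ef51e, 384ed69, 5f0a11f, a4838d1, e324f99, ed0735e}.
That is 8 commits.

8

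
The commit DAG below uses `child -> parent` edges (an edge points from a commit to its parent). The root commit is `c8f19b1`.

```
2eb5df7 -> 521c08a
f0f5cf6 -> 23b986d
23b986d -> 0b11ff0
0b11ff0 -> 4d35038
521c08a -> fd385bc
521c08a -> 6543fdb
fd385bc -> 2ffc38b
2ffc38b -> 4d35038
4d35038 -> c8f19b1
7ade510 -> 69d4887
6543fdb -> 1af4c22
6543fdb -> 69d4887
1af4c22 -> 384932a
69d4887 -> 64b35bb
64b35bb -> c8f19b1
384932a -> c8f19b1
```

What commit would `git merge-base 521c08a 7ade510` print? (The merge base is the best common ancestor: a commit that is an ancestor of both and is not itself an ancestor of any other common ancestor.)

69d4887

Ancestors of 521c08a: {1af4c22, 2ffc38b, 384932a, 4d35038, 521c08a, 64b35bb, 6543fdb, 69d4887, c8f19b1, fd385bc}.
Ancestors of 7ade510: {64b35bb, 69d4887, 7ade510, c8f19b1}.
Common ancestors: {64b35bb, 69d4887, c8f19b1}.
Among these, 69d4887 is not an ancestor of any other common ancestor — it is the merge base.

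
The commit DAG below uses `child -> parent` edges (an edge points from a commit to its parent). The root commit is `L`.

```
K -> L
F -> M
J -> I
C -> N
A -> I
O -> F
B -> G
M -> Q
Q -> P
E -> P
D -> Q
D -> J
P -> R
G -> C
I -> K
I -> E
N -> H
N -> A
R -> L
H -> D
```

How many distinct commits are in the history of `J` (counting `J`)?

Walking parent pointers from J: reachable set = {E, I, J, K, L, P, R}.
That is 7 commits.

7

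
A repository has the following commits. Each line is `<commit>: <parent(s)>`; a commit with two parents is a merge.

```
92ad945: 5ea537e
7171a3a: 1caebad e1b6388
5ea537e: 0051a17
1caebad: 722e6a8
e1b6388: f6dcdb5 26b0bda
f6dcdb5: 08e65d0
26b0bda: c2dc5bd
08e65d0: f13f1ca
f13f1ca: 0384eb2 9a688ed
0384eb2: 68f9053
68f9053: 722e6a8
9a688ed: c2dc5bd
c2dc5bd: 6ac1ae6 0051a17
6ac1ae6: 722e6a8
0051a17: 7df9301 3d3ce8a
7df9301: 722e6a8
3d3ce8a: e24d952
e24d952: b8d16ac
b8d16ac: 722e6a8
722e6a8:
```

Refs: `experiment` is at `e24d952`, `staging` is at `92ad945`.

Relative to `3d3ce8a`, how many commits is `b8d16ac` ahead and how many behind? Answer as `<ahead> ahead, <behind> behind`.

0 ahead, 2 behind

Reachable from b8d16ac: {722e6a8, b8d16ac}.
Reachable from 3d3ce8a: {3d3ce8a, 722e6a8, b8d16ac, e24d952}.
Only in b8d16ac's history (ahead): {} — 0.
Only in 3d3ce8a's history (behind): {3d3ce8a, e24d952} — 2.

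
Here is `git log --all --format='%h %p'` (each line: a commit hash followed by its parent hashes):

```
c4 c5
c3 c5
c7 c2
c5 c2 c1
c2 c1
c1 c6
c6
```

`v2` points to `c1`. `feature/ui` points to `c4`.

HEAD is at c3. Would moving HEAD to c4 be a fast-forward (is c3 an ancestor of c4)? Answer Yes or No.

No

A fast-forward from c3 to c4 is possible iff c3 is an ancestor of c4.
Ancestors of c4: {c1, c2, c4, c5, c6}.
c3 is not among them, so fast-forward is not possible.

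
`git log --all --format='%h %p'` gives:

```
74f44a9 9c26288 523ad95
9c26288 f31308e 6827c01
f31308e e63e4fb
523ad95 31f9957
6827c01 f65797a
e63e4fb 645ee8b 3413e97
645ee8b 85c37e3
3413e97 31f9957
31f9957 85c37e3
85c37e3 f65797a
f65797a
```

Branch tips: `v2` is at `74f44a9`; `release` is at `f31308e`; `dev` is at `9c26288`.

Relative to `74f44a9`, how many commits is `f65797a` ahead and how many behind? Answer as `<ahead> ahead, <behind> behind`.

Reachable from f65797a: {f65797a}.
Reachable from 74f44a9: {31f9957, 3413e97, 523ad95, 645ee8b, 6827c01, 74f44a9, 85c37e3, 9c26288, e63e4fb, f31308e, f65797a}.
Only in f65797a's history (ahead): {} — 0.
Only in 74f44a9's history (behind): {31f9957, 3413e97, 523ad95, 645ee8b, 6827c01, 74f44a9, 85c37e3, 9c26288, e63e4fb, f31308e} — 10.

0 ahead, 10 behind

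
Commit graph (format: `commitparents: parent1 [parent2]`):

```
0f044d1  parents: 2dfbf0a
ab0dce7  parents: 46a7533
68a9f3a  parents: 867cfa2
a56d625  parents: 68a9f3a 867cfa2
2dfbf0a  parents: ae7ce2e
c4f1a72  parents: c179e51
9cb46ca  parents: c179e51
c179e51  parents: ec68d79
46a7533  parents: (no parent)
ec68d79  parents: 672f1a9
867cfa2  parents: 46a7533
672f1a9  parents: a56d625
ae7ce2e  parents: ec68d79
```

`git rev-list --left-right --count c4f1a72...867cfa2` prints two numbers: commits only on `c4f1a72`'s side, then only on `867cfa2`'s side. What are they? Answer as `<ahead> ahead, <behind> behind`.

Reachable from c4f1a72: {46a7533, 672f1a9, 68a9f3a, 867cfa2, a56d625, c179e51, c4f1a72, ec68d79}.
Reachable from 867cfa2: {46a7533, 867cfa2}.
Only in c4f1a72's history (ahead): {672f1a9, 68a9f3a, a56d625, c179e51, c4f1a72, ec68d79} — 6.
Only in 867cfa2's history (behind): {} — 0.

6 ahead, 0 behind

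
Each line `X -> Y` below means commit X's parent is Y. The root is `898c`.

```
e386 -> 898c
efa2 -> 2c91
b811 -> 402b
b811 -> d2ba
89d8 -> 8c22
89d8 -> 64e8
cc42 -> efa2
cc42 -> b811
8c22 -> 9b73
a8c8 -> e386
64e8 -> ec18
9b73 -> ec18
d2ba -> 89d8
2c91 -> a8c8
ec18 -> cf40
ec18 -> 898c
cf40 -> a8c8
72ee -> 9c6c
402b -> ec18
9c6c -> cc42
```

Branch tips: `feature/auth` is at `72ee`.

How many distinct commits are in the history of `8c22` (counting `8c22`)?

7

Walking parent pointers from 8c22: reachable set = {898c, 8c22, 9b73, a8c8, cf40, e386, ec18}.
That is 7 commits.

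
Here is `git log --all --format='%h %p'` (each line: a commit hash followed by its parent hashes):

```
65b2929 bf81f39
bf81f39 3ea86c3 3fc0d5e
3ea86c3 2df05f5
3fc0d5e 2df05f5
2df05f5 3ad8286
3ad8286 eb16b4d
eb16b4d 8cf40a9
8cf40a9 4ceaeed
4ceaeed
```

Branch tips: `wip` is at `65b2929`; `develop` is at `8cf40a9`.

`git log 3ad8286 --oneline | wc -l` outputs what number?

4

Walking parent pointers from 3ad8286: reachable set = {3ad8286, 4ceaeed, 8cf40a9, eb16b4d}.
That is 4 commits.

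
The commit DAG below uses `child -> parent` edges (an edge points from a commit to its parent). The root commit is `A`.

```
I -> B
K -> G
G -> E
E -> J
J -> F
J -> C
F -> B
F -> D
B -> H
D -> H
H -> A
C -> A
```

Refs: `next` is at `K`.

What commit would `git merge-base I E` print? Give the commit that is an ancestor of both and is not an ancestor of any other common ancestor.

Ancestors of I: {A, B, H, I}.
Ancestors of E: {A, B, C, D, E, F, H, J}.
Common ancestors: {A, B, H}.
Among these, B is not an ancestor of any other common ancestor — it is the merge base.

B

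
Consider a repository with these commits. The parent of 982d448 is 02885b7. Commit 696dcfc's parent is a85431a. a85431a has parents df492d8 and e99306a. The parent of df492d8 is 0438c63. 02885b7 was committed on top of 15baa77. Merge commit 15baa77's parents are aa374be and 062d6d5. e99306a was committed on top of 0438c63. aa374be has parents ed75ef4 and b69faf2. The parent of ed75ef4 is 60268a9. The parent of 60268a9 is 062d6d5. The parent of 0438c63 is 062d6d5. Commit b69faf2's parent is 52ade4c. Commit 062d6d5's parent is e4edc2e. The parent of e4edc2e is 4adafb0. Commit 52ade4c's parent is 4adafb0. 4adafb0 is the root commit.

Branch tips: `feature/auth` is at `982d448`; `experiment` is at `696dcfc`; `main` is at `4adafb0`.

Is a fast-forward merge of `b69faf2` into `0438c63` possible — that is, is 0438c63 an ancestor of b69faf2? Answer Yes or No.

No

A fast-forward from 0438c63 to b69faf2 is possible iff 0438c63 is an ancestor of b69faf2.
Ancestors of b69faf2: {4adafb0, 52ade4c, b69faf2}.
0438c63 is not among them, so fast-forward is not possible.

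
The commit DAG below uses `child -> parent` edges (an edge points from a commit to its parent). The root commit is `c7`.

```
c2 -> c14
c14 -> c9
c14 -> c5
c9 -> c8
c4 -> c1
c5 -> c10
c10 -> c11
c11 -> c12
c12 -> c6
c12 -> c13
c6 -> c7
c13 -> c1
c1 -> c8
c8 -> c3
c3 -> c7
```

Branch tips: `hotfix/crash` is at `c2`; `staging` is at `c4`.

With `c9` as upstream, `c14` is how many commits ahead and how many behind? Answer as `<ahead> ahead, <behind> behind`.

Reachable from c14: {c1, c10, c11, c12, c13, c14, c3, c5, c6, c7, c8, c9}.
Reachable from c9: {c3, c7, c8, c9}.
Only in c14's history (ahead): {c1, c10, c11, c12, c13, c14, c5, c6} — 8.
Only in c9's history (behind): {} — 0.

8 ahead, 0 behind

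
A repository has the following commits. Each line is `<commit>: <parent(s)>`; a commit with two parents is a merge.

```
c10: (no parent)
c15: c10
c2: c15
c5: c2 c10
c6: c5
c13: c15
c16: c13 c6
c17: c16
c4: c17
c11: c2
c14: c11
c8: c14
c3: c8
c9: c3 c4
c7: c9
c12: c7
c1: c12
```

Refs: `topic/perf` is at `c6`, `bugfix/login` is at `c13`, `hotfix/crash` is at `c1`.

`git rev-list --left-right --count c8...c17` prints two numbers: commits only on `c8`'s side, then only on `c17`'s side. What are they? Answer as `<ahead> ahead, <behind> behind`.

Reachable from c8: {c10, c11, c14, c15, c2, c8}.
Reachable from c17: {c10, c13, c15, c16, c17, c2, c5, c6}.
Only in c8's history (ahead): {c11, c14, c8} — 3.
Only in c17's history (behind): {c13, c16, c17, c5, c6} — 5.

3 ahead, 5 behind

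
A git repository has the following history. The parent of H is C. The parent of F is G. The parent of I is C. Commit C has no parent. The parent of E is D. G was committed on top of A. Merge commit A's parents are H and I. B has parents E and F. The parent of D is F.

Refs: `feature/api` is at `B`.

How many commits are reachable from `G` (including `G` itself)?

Walking parent pointers from G: reachable set = {A, C, G, H, I}.
That is 5 commits.

5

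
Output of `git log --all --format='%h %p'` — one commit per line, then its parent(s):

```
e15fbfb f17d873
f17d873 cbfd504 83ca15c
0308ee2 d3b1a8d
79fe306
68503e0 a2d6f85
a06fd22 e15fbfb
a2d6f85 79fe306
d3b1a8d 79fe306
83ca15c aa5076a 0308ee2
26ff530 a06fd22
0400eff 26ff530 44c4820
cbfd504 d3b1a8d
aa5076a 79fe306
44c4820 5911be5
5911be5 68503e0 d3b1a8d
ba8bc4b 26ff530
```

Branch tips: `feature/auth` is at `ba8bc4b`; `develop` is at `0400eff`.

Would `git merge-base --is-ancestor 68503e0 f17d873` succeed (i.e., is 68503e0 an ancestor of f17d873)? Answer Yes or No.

Ancestors of f17d873: {0308ee2, 79fe306, 83ca15c, aa5076a, cbfd504, d3b1a8d, f17d873}.
68503e0 is not in that set, so it is not an ancestor of f17d873.

No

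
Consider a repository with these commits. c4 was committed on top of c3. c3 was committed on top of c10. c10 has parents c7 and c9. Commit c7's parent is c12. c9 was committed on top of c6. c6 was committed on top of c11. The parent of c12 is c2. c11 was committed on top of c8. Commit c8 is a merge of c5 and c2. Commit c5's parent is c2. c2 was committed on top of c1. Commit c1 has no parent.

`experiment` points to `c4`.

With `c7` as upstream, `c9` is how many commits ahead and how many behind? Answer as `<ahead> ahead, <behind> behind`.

5 ahead, 2 behind

Reachable from c9: {c1, c11, c2, c5, c6, c8, c9}.
Reachable from c7: {c1, c12, c2, c7}.
Only in c9's history (ahead): {c11, c5, c6, c8, c9} — 5.
Only in c7's history (behind): {c12, c7} — 2.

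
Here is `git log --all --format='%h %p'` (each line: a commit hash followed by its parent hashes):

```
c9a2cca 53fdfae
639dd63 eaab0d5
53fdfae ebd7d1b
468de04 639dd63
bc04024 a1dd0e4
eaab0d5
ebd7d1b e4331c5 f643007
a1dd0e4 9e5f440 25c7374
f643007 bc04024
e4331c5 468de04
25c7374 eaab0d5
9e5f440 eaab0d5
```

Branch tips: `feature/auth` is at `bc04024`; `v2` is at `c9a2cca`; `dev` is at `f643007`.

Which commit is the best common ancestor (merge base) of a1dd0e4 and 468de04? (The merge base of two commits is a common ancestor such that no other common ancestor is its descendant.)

Ancestors of a1dd0e4: {25c7374, 9e5f440, a1dd0e4, eaab0d5}.
Ancestors of 468de04: {468de04, 639dd63, eaab0d5}.
Common ancestors: {eaab0d5}.
The only common ancestor is eaab0d5, so it is the merge base.

eaab0d5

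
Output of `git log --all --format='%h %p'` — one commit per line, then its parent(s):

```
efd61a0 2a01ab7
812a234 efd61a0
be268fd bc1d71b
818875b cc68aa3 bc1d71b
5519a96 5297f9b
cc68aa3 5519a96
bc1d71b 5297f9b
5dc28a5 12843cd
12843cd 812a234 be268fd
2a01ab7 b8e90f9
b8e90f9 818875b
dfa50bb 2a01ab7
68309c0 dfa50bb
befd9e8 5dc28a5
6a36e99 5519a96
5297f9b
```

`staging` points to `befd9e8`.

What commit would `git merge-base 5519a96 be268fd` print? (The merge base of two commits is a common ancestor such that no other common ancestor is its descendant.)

5297f9b

Ancestors of 5519a96: {5297f9b, 5519a96}.
Ancestors of be268fd: {5297f9b, bc1d71b, be268fd}.
Common ancestors: {5297f9b}.
The only common ancestor is 5297f9b, so it is the merge base.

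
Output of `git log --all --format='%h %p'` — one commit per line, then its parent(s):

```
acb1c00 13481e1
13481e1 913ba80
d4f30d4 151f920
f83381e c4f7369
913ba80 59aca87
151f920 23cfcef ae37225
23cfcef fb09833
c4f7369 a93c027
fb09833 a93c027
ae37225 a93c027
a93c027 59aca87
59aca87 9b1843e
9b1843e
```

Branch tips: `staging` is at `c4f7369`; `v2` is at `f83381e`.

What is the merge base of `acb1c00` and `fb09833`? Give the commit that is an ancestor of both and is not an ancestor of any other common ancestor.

Ancestors of acb1c00: {13481e1, 59aca87, 913ba80, 9b1843e, acb1c00}.
Ancestors of fb09833: {59aca87, 9b1843e, a93c027, fb09833}.
Common ancestors: {59aca87, 9b1843e}.
Among these, 59aca87 is not an ancestor of any other common ancestor — it is the merge base.

59aca87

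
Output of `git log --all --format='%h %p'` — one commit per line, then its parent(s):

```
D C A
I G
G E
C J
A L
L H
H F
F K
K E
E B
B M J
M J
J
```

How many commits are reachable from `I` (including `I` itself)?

Walking parent pointers from I: reachable set = {B, E, G, I, J, M}.
That is 6 commits.

6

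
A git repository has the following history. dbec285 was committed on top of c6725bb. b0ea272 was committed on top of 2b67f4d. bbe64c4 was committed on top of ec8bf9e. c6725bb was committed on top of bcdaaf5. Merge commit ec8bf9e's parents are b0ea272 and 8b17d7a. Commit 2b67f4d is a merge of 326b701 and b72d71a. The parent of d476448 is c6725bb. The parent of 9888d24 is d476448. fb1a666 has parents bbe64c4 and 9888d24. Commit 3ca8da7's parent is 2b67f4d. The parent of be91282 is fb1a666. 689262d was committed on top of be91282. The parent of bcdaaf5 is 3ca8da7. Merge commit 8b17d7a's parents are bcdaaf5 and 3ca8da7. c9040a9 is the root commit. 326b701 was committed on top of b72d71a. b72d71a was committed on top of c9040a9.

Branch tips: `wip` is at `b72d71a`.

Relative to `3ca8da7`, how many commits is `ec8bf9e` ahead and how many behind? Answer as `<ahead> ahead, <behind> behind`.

4 ahead, 0 behind

Reachable from ec8bf9e: {2b67f4d, 326b701, 3ca8da7, 8b17d7a, b0ea272, b72d71a, bcdaaf5, c9040a9, ec8bf9e}.
Reachable from 3ca8da7: {2b67f4d, 326b701, 3ca8da7, b72d71a, c9040a9}.
Only in ec8bf9e's history (ahead): {8b17d7a, b0ea272, bcdaaf5, ec8bf9e} — 4.
Only in 3ca8da7's history (behind): {} — 0.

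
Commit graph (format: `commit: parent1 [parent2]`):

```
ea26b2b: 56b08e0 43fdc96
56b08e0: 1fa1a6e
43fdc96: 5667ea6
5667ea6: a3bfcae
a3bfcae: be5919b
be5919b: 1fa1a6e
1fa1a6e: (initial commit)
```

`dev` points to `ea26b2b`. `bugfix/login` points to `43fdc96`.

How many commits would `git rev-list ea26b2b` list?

Walking parent pointers from ea26b2b: reachable set = {1fa1a6e, 43fdc96, 5667ea6, 56b08e0, a3bfcae, be5919b, ea26b2b}.
That is 7 commits.

7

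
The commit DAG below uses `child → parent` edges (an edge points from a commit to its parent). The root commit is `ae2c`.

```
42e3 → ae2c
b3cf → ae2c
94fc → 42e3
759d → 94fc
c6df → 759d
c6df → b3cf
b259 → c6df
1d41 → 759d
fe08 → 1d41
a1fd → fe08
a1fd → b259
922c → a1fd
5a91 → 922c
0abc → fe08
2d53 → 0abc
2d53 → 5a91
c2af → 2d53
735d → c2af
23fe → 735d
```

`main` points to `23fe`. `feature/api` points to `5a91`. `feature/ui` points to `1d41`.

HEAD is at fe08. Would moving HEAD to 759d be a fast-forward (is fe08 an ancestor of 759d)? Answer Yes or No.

A fast-forward from fe08 to 759d is possible iff fe08 is an ancestor of 759d.
Ancestors of 759d: {42e3, 759d, 94fc, ae2c}.
fe08 is not among them, so fast-forward is not possible.

No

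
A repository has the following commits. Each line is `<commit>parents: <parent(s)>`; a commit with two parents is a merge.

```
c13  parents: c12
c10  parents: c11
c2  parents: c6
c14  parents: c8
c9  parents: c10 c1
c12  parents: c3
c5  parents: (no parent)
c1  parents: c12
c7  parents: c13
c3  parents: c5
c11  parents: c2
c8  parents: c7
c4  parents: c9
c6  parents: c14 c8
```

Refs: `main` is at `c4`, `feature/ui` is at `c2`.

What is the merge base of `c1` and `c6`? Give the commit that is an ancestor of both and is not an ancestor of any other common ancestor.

Ancestors of c1: {c1, c12, c3, c5}.
Ancestors of c6: {c12, c13, c14, c3, c5, c6, c7, c8}.
Common ancestors: {c12, c3, c5}.
Among these, c12 is not an ancestor of any other common ancestor — it is the merge base.

c12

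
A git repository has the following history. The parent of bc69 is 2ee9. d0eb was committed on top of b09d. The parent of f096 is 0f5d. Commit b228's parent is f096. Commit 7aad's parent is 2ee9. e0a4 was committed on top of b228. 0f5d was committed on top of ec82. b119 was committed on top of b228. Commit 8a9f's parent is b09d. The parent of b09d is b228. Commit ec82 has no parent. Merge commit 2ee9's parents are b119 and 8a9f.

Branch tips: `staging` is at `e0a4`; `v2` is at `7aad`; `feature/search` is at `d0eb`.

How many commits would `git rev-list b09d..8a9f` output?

1

Reachable from 8a9f: {0f5d, 8a9f, b09d, b228, ec82, f096}.
Reachable from b09d: {0f5d, b09d, b228, ec82, f096}.
In 8a9f's history but not b09d's: {8a9f} — 1 commit.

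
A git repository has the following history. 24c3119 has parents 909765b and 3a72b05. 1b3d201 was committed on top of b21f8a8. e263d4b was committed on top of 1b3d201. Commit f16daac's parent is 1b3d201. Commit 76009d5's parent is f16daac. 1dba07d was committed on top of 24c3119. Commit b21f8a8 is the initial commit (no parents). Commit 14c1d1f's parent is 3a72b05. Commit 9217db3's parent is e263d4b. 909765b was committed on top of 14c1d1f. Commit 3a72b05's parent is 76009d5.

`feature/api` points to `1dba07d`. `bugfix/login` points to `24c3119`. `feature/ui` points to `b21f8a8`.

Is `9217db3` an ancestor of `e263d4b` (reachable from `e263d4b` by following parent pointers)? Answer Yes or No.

No

Ancestors of e263d4b: {1b3d201, b21f8a8, e263d4b}.
9217db3 is not in that set, so it is not an ancestor of e263d4b.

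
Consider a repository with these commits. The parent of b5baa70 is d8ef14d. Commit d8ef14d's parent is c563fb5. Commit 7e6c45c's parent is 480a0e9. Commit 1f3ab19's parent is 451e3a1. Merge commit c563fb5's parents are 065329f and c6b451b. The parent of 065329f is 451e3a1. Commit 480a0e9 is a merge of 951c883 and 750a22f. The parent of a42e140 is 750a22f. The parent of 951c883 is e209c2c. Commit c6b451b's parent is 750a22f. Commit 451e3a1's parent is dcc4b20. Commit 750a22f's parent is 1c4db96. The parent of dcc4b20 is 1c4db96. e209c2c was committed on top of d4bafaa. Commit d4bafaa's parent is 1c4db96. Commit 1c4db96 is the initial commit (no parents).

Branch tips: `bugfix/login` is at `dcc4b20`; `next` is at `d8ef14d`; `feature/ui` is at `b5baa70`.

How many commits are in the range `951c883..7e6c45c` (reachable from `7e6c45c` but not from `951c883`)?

3

Reachable from 7e6c45c: {1c4db96, 480a0e9, 750a22f, 7e6c45c, 951c883, d4bafaa, e209c2c}.
Reachable from 951c883: {1c4db96, 951c883, d4bafaa, e209c2c}.
In 7e6c45c's history but not 951c883's: {480a0e9, 750a22f, 7e6c45c} — 3 commits.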